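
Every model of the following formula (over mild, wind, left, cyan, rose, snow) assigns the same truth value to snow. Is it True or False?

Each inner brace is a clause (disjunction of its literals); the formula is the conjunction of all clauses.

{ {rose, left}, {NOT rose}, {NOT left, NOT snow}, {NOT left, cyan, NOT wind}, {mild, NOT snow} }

False

Suppose snow = true.
Unit clause (NOT rose) forces rose = false.
Unit clause (left) forces left = true.
Now (NOT left) is unsatisfied and unit — conflict.
So every satisfying assignment has snow = False.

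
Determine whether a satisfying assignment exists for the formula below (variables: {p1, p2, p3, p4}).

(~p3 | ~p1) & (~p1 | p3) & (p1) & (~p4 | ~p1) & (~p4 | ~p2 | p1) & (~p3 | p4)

Unsatisfiable

Unit clause (p1) forces p1 = 1.
Unit clause (~p3) forces p3 = 0.
Now (p3) is unsatisfied and unit — conflict.
No assignment satisfies every clause.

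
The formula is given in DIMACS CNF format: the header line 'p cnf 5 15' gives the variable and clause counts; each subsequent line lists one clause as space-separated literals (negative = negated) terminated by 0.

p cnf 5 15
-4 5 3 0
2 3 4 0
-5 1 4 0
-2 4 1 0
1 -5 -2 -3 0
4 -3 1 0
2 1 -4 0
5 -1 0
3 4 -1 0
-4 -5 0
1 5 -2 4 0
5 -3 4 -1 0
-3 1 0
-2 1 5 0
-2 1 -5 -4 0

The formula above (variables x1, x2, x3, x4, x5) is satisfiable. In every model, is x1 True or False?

True

Suppose x1 = False.
Unit clause (¬x3) forces x3 = False.
Try x4 = False.
Unit clause (x2) forces x2 = True.
But (¬x2) is also a unit clause — contradiction.
That branch fails; take x4 = True instead.
Unit clause (x5) forces x5 = True.
But (¬x5) is also a unit clause — contradiction.
Neither x4 = True nor x4 = False works.
So every satisfying assignment has x1 = True.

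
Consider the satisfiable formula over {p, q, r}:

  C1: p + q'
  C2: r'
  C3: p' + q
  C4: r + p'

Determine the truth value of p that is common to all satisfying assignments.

Suppose p = 1.
The clause (r') is unit, so r = 0.
But (r) is also a unit clause — contradiction.
So every satisfying assignment has p = False.

False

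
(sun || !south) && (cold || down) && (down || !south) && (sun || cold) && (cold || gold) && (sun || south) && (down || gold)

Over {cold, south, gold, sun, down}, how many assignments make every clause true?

7

There are 2^5 = 32 truth assignments over (cold, south, gold, sun, down).
Split on cold. With cold = true, the clauses containing cold are satisfied and !cold drops from the rest; 5 of the 2^4 = 16 assignments to the other variables satisfy what remains.
With cold = false, by the same count on the reduced clause set, 2 assignments work.
Total: 5 + 2 = 7.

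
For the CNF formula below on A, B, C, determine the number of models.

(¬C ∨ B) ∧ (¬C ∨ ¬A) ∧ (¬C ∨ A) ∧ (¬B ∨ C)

There are 2^3 = 8 truth assignments over (A, B, C).
Check each against the 4 clauses (columns in the order A, B, C):
  F F F  ✓ satisfies all
  F F T  ✗ fails (¬C ∨ B)
  F T F  ✗ fails (¬B ∨ C)
  F T T  ✗ fails (¬C ∨ A)
  T F F  ✓ satisfies all
  T F T  ✗ fails (¬C ∨ B)
  T T F  ✗ fails (¬B ∨ C)
  T T T  ✗ fails (¬C ∨ ¬A)
2 of the 8 rows are models.

2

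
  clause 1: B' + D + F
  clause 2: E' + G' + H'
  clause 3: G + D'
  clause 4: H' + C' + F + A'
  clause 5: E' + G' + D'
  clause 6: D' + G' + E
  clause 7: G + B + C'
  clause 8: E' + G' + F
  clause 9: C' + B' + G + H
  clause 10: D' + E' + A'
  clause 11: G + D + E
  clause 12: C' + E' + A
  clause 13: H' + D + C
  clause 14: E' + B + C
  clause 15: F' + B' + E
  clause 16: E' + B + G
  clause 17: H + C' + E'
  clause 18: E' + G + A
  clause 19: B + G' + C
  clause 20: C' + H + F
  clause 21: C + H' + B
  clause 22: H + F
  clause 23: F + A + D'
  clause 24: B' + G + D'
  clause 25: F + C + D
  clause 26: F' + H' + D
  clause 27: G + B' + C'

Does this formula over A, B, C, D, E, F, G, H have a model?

Yes, satisfiable

Suppose G = 1.
Suppose E = 0.
(D') alone gives D = 0.
Suppose B = 0.
(C) alone gives C = 1.
Suppose H = 0.
(F) alone gives F = 1.
All clauses hold; A can take either value.
A satisfying assignment: A: 0; B: 0; C: 1; D: 0; E: 0; F: 1; G: 1; H: 0.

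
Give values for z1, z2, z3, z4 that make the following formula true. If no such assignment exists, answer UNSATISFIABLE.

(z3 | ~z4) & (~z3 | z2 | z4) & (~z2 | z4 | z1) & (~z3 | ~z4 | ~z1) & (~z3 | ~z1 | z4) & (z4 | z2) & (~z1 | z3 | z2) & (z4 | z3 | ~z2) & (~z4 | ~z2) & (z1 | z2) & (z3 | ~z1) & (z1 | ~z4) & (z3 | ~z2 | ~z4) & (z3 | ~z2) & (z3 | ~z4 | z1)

Suppose z3 = 1.
Suppose z2 = 1.
Unit clause (~z4) forces z4 = 0.
Unit clause (z1) forces z1 = 1.
But (~z1) is also a unit clause — contradiction.
Backtrack on z2: now try z2 = 0.
Unit clause (z4) forces z4 = 1.
Unit clause (~z1) forces z1 = 0.
But (z1) is also a unit clause — contradiction.
Either choice for z2 ends in contradiction.
Backtrack on z3: now try z3 = 0.
Unit clause (~z4) forces z4 = 0.
Unit clause (z2) forces z2 = 1.
But (~z2) is also a unit clause — contradiction.
Either choice for z3 ends in contradiction.

UNSATISFIABLE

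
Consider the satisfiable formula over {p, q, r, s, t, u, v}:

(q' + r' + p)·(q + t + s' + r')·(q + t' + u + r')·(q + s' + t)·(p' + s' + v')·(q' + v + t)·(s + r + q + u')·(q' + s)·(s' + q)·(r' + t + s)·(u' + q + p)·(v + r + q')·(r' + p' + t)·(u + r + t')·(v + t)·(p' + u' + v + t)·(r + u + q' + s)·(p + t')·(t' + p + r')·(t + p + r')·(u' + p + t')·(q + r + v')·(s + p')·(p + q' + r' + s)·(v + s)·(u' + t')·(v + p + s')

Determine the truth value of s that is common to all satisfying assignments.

Suppose s = 0.
The clause (q') is unit, so q = 0.
The clause (p') is unit, so p = 0.
The clause (u') is unit, so u = 0.
The clause (t') is unit, so t = 0.
The clause (r') is unit, so r = 0.
The clause (v) is unit, so v = 1.
Now (v') is unsatisfied and unit — conflict.
So every satisfying assignment has s = True.

True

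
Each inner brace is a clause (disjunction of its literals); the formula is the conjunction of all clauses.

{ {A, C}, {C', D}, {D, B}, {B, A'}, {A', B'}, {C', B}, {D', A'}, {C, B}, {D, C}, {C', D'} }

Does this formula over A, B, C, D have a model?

Unsatisfiable

Suppose A = 1.
(B) alone gives B = 1.
That conflicts with the unit clause (B').
So A must be the other value — set A = 0.
(C) alone gives C = 1.
(D) alone gives D = 1.
That conflicts with the unit clause (D').
Either choice for A ends in contradiction.
No assignment satisfies every clause.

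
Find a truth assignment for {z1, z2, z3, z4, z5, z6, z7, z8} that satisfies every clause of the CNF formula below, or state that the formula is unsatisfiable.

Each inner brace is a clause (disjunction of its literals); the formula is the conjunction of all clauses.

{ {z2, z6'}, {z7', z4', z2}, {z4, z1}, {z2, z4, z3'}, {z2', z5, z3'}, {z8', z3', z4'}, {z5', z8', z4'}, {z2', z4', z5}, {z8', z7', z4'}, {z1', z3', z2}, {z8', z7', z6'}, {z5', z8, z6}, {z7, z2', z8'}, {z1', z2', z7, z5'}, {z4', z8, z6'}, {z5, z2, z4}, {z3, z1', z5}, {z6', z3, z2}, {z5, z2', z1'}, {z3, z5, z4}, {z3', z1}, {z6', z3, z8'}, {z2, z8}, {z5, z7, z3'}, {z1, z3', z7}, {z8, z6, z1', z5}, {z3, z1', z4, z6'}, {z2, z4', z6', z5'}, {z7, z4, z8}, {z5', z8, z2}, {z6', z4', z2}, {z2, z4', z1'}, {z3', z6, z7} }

z1: 1; z2: 1; z3: 1; z4: 0; z5: 1; z6: 0; z7: 1; z8: 1

Branch on z2: set z2 = 1.
Branch on z4: set z4 = 0.
The clause (z1) is unit, so z1 = 1.
The clause (z5) is unit, so z5 = 1.
The clause (z7) is unit, so z7 = 1.
Branch on z8: set z8 = 1.
The clause (z6') is unit, so z6 = 0.
Every clause is now satisfied; z3 is unconstrained.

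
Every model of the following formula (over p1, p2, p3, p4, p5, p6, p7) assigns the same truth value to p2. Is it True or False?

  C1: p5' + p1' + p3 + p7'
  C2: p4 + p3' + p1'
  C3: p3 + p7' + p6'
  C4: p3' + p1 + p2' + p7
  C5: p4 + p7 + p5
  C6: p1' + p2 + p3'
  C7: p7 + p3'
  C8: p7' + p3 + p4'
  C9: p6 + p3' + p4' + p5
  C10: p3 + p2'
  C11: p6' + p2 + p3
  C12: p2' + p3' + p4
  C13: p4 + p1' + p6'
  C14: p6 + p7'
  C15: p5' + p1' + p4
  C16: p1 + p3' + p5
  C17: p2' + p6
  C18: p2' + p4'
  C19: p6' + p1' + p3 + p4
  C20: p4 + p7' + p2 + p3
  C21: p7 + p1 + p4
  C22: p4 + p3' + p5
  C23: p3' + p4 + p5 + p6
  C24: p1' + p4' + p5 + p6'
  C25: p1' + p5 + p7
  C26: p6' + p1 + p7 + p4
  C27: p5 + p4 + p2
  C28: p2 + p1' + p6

Suppose p2 = 1.
The clause (p3) is unit, so p3 = 1.
The clause (p7) is unit, so p7 = 1.
The clause (p4) is unit, so p4 = 1.
But (p4') is also a unit clause — contradiction.
So every satisfying assignment has p2 = False.

False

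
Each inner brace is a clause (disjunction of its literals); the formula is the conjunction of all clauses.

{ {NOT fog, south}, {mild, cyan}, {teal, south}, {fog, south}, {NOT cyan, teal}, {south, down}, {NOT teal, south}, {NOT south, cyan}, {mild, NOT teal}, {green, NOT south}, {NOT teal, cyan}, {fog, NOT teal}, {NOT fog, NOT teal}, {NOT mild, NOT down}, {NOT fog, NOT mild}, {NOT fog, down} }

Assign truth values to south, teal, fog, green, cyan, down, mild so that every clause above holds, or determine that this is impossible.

UNSATISFIABLE

Branch on fog: set fog = false.
Unit clause (south) forces south = true.
Unit clause (cyan) forces cyan = true.
Unit clause (teal) forces teal = true.
But (NOT teal) is also a unit clause — contradiction.
Undo fog and try fog = true.
Unit clause (south) forces south = true.
Unit clause (cyan) forces cyan = true.
Unit clause (teal) forces teal = true.
But (NOT teal) is also a unit clause — contradiction.
Both values of fog lead to a conflict.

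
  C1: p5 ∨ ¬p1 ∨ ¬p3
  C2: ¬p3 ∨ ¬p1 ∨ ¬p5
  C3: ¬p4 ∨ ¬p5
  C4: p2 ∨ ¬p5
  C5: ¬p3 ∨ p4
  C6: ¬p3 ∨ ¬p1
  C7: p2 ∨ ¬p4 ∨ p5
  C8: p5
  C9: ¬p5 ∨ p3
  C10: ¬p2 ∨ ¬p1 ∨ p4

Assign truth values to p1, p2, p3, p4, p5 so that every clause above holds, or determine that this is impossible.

The clause (p5) is unit, so p5 = True.
The clause (¬p4) is unit, so p4 = False.
The clause (p2) is unit, so p2 = True.
The clause (¬p3) is unit, so p3 = False.
That conflicts with the unit clause (p3).

UNSATISFIABLE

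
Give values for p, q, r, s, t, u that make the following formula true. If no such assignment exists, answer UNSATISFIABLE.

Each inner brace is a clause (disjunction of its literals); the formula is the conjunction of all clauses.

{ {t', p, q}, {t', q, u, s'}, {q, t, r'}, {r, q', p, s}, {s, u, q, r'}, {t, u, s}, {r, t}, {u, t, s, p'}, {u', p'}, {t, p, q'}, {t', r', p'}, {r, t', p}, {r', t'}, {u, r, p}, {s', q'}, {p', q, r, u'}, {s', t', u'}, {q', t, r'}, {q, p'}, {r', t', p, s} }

p: 1, q: 1, r: 0, s: 0, t: 1, u: 0

Case r = 0:
The clause (t) is unit, so t = 1.
The clause (p) is unit, so p = 1.
The clause (u') is unit, so u = 0.
The clause (q) is unit, so q = 1.
The clause (s') is unit, so s = 0.
All clauses are satisfied.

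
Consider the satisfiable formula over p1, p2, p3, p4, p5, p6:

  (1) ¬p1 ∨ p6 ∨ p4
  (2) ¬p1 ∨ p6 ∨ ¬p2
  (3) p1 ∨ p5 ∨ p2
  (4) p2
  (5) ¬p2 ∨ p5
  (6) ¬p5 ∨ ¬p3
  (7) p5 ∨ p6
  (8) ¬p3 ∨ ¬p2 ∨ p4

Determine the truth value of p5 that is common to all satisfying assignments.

Suppose p5 = False.
From the singleton clause (p2), p2 = True.
That conflicts with the unit clause (¬p2).
So every satisfying assignment has p5 = True.

True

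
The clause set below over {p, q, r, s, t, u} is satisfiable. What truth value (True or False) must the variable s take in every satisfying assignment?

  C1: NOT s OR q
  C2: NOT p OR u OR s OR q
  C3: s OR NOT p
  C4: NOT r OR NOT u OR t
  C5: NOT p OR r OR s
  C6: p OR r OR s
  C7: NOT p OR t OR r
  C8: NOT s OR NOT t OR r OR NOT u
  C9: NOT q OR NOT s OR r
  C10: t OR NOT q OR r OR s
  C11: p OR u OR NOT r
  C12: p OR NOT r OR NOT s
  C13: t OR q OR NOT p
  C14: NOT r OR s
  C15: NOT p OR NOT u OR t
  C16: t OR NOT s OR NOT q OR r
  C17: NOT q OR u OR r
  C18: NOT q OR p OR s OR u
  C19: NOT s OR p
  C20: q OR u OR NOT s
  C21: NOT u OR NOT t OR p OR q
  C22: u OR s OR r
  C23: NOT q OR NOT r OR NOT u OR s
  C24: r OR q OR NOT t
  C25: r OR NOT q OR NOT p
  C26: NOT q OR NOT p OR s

Suppose s = false.
Unit clause (NOT p) forces p = false.
Unit clause (r) forces r = true.
Now (NOT r) is unsatisfied and unit — conflict.
So every satisfying assignment has s = True.

True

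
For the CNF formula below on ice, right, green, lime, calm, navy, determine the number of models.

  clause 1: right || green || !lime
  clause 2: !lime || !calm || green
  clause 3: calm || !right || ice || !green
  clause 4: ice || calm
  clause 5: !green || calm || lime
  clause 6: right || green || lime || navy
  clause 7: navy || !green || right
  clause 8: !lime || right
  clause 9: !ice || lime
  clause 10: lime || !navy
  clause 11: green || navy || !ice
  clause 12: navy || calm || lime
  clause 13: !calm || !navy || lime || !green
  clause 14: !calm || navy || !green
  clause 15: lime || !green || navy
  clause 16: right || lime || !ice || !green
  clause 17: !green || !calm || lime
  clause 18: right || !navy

6

There are 2^6 = 64 truth assignments over (ice, right, green, lime, calm, navy).
Split on lime. With lime = true, the clauses containing lime are satisfied and !lime drops from the rest; 5 of the 2^5 = 32 assignments to the other variables satisfy what remains.
With lime = false, by the same count on the reduced clause set, 1 assignment works.
Total: 5 + 1 = 6.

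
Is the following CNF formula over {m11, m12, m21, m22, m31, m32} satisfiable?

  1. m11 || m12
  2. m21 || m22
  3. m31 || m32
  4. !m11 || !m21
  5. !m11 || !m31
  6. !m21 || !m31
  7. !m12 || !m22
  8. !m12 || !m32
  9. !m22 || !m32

Try m11 = true.
The clause (!m21) is unit, so m21 = false.
The clause (m22) is unit, so m22 = true.
The clause (!m31) is unit, so m31 = false.
The clause (m32) is unit, so m32 = true.
Now (!m32) is unsatisfied and unit — conflict.
That branch fails; take m11 = false instead.
The clause (m12) is unit, so m12 = true.
The clause (!m22) is unit, so m22 = false.
The clause (m21) is unit, so m21 = true.
The clause (!m31) is unit, so m31 = false.
The clause (m32) is unit, so m32 = true.
Now (!m32) is unsatisfied and unit — conflict.
Both values of m11 lead to a conflict.
No assignment satisfies every clause.

No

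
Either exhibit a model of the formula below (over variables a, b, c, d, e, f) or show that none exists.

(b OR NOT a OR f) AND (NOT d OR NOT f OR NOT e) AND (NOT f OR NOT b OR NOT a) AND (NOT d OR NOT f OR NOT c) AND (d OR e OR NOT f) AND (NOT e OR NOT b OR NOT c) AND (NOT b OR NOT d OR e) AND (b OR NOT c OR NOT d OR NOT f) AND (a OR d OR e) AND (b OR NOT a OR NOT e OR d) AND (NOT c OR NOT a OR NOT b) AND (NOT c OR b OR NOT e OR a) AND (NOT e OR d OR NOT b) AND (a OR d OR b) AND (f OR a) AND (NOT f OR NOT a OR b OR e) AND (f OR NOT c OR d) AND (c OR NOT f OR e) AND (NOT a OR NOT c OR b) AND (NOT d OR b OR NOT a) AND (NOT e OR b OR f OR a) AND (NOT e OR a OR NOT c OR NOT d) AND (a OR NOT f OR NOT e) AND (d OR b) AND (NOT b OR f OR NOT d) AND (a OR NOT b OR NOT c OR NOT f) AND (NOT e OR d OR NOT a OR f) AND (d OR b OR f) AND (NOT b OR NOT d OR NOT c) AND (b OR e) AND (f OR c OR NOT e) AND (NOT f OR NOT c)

Case f = false:
Unit clause (a) forces a = true.
Unit clause (b) forces b = true.
Unit clause (NOT c) forces c = false.
Unit clause (NOT d) forces d = false.
Unit clause (NOT e) forces e = false.
Every clause now holds.

a=true, b=true, c=false, d=false, e=false, f=false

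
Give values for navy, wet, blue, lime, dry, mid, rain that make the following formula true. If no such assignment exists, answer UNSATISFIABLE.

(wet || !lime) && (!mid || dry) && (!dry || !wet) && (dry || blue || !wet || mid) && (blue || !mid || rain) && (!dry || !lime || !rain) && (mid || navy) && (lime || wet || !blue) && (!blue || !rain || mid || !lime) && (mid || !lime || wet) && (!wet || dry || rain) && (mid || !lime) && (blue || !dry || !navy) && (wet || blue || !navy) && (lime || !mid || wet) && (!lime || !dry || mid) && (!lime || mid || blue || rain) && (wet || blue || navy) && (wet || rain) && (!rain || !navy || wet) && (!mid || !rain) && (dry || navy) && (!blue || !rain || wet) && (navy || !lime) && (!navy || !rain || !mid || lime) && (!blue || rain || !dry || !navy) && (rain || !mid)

Try wet = true.
(!dry) alone gives dry = false.
(!mid) alone gives mid = false.
(blue) alone gives blue = true.
(navy) alone gives navy = true.
(rain) alone gives rain = true.
(!lime) alone gives lime = false.
All clauses are satisfied.

navy ↦ true; wet ↦ true; blue ↦ true; lime ↦ false; dry ↦ false; mid ↦ false; rain ↦ true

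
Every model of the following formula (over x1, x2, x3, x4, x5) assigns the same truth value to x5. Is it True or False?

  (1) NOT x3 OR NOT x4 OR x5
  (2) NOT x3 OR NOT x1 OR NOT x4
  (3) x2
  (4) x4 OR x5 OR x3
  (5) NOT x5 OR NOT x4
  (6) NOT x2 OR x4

Suppose x5 = true.
(x2) alone gives x2 = true.
(NOT x4) alone gives x4 = false.
But (x4) is also a unit clause — contradiction.
So every satisfying assignment has x5 = False.

False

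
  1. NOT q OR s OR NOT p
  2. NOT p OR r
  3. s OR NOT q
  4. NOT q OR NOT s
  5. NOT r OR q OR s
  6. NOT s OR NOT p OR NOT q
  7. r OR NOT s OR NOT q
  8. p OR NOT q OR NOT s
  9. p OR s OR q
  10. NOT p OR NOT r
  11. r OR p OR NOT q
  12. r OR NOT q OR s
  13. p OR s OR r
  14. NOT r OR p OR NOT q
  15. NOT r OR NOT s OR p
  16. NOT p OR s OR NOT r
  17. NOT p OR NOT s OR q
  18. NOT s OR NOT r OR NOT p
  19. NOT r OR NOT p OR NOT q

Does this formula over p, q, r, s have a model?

Yes

Suppose p = false.
Suppose s = true.
From the singleton clause (NOT q), q = false.
From the singleton clause (NOT r), r = false.
All clauses are satisfied.
A satisfying assignment: p ↦ false,  q ↦ false,  r ↦ false,  s ↦ true.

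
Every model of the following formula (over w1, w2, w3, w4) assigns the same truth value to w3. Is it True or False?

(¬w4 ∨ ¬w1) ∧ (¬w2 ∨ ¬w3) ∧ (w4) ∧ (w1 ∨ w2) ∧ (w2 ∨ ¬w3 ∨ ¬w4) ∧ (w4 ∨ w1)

Suppose w3 = True.
The clause (¬w2) is unit, so w2 = False.
The clause (w4) is unit, so w4 = True.
Now (¬w4) is unsatisfied and unit — conflict.
So every satisfying assignment has w3 = False.

False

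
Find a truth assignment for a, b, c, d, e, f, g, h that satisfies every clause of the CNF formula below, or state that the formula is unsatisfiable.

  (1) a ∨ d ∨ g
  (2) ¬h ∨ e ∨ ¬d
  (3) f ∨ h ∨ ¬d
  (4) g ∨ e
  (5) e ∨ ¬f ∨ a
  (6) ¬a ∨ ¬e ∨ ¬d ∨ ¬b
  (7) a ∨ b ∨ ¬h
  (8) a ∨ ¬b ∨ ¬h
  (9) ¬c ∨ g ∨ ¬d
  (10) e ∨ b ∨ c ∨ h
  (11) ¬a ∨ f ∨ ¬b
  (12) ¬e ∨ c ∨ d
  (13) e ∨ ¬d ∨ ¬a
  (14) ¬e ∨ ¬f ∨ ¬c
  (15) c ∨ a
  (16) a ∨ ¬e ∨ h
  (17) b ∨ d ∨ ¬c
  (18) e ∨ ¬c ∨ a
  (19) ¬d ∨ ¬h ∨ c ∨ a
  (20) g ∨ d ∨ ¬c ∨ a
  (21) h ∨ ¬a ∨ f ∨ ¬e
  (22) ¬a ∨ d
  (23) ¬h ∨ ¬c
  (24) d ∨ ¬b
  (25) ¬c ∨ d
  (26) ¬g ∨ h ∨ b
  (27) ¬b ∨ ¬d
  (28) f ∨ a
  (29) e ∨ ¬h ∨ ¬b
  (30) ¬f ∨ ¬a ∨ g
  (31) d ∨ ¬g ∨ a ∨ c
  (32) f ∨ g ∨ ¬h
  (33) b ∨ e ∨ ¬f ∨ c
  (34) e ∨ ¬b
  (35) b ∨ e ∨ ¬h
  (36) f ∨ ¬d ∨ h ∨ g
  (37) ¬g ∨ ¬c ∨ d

Try g = True.
Try c = False.
(a) alone gives a = True.
(d) alone gives d = True.
(e) alone gives e = True.
(¬b) alone gives b = False.
(h) alone gives h = True.
All clauses hold; f can take either value.

a: True,  b: False,  c: False,  d: True,  e: True,  f: False,  g: True,  h: True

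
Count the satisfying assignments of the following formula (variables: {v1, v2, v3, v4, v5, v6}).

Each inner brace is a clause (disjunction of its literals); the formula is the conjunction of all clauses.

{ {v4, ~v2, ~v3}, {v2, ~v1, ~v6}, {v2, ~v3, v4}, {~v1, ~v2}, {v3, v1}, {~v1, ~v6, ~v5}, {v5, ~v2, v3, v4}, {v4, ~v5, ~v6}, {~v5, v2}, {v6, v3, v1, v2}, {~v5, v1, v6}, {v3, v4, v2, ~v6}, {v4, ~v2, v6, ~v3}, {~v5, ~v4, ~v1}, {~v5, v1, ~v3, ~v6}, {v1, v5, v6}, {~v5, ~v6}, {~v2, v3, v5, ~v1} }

There are 2^6 = 64 truth assignments over (v1, v2, v3, v4, v5, v6).
Split on v2. With v2 = 1, the clauses containing v2 are satisfied and ~v2 drops from the rest; 1 of the 2^5 = 32 assignments to the other variables satisfy what remains.
With v2 = 0, by the same count on the reduced clause set, 4 assignments work.
(One model: v1=F, v2=F, v3=T, v4=T, v5=F, v6=T.)
Total: 1 + 4 = 5.

5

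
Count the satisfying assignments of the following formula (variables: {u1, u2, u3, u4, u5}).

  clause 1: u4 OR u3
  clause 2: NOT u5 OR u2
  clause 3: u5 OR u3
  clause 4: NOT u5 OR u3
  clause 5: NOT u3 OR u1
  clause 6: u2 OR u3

There are 2^5 = 32 truth assignments over (u1, u2, u3, u4, u5).
Split on u2. With u2 = true, the clauses containing u2 are satisfied and NOT u2 drops from the rest; 4 of the 2^4 = 16 assignments to the other variables satisfy what remains.
With u2 = false, by the same count on the reduced clause set, 2 assignments work.
(One model: u1=T, u2=F, u3=T, u4=F, u5=F.)
Total: 4 + 2 = 6.

6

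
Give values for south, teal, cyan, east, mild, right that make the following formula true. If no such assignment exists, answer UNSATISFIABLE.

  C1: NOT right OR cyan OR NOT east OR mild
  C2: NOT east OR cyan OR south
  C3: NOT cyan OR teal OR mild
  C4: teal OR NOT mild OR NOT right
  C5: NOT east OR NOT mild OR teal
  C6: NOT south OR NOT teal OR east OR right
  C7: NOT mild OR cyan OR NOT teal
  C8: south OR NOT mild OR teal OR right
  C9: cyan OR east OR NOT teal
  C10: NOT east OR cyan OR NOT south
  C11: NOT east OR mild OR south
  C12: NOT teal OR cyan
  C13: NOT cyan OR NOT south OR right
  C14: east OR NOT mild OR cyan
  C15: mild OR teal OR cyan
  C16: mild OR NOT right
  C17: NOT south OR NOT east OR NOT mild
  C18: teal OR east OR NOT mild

south ↦ false, teal ↦ true, cyan ↦ true, east ↦ true, mild ↦ true, right ↦ true

Branch on teal: set teal = true.
The clause (cyan) is unit, so cyan = true.
Branch on south: set south = false.
Branch on east: set east = true.
The clause (mild) is unit, so mild = true.
No clause remains; right is free.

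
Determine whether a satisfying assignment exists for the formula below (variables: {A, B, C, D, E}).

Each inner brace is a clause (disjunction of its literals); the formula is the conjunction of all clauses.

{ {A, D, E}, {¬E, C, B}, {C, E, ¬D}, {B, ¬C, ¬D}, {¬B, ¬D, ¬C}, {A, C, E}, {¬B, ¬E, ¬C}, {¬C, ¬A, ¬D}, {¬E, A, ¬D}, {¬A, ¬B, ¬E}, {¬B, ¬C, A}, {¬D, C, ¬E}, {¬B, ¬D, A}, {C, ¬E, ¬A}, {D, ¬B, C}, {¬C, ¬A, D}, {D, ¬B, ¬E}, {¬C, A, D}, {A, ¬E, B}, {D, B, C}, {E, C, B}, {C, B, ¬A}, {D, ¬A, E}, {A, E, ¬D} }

Branch on A: set A = True.
Branch on C: set C = False.
From the singleton clause (¬E), E = False.
From the singleton clause (¬D), D = False.
That conflicts with the unit clause (D).
Undo C and try C = True.
From the singleton clause (¬D), D = False.
That conflicts with the unit clause (D).
Both values of C lead to a conflict.
Undo A and try A = False.
Branch on D: set D = True.
From the singleton clause (¬E), E = False.
That conflicts with the unit clause (E).
Undo D and try D = False.
From the singleton clause (E), E = True.
From the singleton clause (¬B), B = False.
That conflicts with the unit clause (B).
Both values of D lead to a conflict.
Both values of A lead to a conflict.
No assignment satisfies every clause.

Unsatisfiable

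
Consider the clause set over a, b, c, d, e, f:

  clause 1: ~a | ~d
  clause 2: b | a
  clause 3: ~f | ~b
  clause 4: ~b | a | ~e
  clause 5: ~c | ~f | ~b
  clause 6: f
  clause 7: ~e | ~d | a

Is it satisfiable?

(f) alone gives f = 1.
(~b) alone gives b = 0.
(a) alone gives a = 1.
(~d) alone gives d = 0.
Every clause is now satisfied; c, e are unconstrained.
A satisfying assignment: a=1,  b=0,  c=1,  d=0,  e=0,  f=1.

Satisfiable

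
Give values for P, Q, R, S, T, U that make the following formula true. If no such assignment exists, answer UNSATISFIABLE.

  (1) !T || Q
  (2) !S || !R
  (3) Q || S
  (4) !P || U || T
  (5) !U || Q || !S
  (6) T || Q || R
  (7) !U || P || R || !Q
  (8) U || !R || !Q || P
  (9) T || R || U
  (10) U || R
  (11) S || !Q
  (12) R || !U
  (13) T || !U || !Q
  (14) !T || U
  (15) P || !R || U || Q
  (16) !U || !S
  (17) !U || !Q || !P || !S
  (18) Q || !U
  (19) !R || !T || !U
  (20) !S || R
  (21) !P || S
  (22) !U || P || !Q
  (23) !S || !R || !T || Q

UNSATISFIABLE

Try T = false.
Try S = false.
The clause (Q) is unit, so Q = true.
Now (!Q) is unsatisfied and unit — conflict.
That branch fails; take S = true instead.
The clause (!R) is unit, so R = false.
Now (R) is unsatisfied and unit — conflict.
Neither S = true nor S = false works.
That branch fails; take T = true instead.
The clause (Q) is unit, so Q = true.
The clause (S) is unit, so S = true.
The clause (!R) is unit, so R = false.
Now (R) is unsatisfied and unit — conflict.
Neither T = true nor T = false works.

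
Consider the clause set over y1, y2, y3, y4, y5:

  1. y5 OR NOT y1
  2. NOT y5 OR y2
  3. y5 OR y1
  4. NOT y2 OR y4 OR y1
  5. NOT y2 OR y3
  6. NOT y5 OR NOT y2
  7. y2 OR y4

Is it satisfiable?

Try y5 = true.
(y2) alone gives y2 = true.
But (NOT y2) is also a unit clause — contradiction.
That branch fails; take y5 = false instead.
(NOT y1) alone gives y1 = false.
But (y1) is also a unit clause — contradiction.
Either choice for y5 ends in contradiction.
No assignment satisfies every clause.

No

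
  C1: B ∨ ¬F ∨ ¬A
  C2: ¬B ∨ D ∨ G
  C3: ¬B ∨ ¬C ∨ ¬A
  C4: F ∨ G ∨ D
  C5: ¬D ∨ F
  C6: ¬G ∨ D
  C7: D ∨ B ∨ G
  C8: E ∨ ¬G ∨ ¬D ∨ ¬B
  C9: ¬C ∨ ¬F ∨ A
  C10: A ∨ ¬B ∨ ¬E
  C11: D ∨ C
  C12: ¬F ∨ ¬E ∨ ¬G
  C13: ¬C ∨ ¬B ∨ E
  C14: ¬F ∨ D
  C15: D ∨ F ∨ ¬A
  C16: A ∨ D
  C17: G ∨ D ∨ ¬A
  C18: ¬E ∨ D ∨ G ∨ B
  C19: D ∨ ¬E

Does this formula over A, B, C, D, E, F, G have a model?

Yes, satisfiable

Branch on D: set D = True.
From the singleton clause (F), F = True.
Branch on B: set B = True.
Branch on C: set C = False.
Branch on E: set E = False.
From the singleton clause (¬G), G = False.
All clauses hold; A can take either value.
A satisfying assignment: A ↦ False,  B ↦ True,  C ↦ False,  D ↦ True,  E ↦ False,  F ↦ True,  G ↦ False.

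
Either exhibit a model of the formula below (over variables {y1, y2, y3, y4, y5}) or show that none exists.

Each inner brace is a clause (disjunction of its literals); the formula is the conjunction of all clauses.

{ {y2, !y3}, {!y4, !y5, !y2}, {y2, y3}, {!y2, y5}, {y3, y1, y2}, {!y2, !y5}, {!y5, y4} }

UNSATISFIABLE

Try y2 = true.
Unit clause (y5) forces y5 = true.
That conflicts with the unit clause (!y5).
Backtrack on y2: now try y2 = false.
Unit clause (!y3) forces y3 = false.
That conflicts with the unit clause (y3).
Neither y2 = true nor y2 = false works.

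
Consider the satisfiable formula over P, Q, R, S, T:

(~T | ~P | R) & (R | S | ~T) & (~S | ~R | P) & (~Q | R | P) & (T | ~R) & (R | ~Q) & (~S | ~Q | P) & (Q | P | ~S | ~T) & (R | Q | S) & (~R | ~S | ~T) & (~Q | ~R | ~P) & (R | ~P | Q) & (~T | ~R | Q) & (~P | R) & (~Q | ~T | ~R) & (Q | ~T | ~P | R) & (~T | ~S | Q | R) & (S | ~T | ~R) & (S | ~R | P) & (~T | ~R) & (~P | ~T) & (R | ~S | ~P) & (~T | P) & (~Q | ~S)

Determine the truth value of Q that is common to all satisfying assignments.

Suppose Q = 1.
(R) alone gives R = 1.
(T) alone gives T = 1.
But (~T) is also a unit clause — contradiction.
So every satisfying assignment has Q = False.

False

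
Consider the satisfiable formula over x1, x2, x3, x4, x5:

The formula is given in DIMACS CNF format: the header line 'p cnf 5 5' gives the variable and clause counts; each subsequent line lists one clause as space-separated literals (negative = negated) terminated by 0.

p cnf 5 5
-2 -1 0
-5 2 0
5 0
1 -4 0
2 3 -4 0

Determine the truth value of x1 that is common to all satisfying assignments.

Suppose x1 = True.
From the singleton clause (¬x2), x2 = False.
From the singleton clause (¬x5), x5 = False.
Now (x5) is unsatisfied and unit — conflict.
So every satisfying assignment has x1 = False.

False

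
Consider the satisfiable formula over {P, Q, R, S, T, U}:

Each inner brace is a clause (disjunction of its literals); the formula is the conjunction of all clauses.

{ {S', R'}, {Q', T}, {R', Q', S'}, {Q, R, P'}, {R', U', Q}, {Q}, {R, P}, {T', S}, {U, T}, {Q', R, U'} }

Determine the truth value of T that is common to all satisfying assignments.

Suppose T = 0.
From the singleton clause (Q'), Q = 0.
But (Q) is also a unit clause — contradiction.
So every satisfying assignment has T = True.

True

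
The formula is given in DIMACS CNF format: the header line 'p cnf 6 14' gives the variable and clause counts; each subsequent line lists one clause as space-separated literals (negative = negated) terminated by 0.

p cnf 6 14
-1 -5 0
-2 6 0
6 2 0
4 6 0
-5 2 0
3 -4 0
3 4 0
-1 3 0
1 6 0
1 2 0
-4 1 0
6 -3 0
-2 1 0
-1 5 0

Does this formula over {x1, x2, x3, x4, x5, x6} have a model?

No, unsatisfiable

Branch on x1: set x1 = False.
Unit clause (x6) forces x6 = True.
Unit clause (x2) forces x2 = True.
That conflicts with the unit clause (¬x2).
So x1 must be the other value — set x1 = True.
Unit clause (¬x5) forces x5 = False.
That conflicts with the unit clause (x5).
Both values of x1 lead to a conflict.
No assignment satisfies every clause.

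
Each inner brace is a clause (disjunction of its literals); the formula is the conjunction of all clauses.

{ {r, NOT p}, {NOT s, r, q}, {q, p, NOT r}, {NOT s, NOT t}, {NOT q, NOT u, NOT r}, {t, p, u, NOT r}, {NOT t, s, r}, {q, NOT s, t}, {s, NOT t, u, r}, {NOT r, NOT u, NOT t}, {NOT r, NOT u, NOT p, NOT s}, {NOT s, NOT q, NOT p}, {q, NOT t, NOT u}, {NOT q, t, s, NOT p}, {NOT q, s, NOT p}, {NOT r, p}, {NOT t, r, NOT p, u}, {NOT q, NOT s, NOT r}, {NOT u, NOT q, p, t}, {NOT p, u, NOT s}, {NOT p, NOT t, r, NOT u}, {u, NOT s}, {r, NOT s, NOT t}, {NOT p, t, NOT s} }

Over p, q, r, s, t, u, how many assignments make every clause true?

There are 2^6 = 64 truth assignments over (p, q, r, s, t, u).
Split on p. With p = true, the clauses containing p are satisfied and NOT p drops from the rest; 3 of the 2^5 = 32 assignments to the other variables satisfy what remains.
With p = false, by the same count on the reduced clause set, 3 assignments work.
Total: 3 + 3 = 6.

6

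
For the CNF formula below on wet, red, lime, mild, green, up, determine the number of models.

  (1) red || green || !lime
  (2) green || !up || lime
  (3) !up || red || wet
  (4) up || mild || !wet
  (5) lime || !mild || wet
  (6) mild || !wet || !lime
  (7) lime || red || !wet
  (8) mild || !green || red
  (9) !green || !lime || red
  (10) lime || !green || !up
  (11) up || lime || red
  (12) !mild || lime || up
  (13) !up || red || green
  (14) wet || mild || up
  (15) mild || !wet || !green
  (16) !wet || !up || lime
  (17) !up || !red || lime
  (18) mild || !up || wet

There are 2^6 = 64 truth assignments over (wet, red, lime, mild, green, up).
Split on red. With red = true, the clauses containing red are satisfied and !red drops from the rest; 8 of the 2^5 = 32 assignments to the other variables satisfy what remains.
With red = false, by the same count on the reduced clause set, 0 assignments work.
(One model: wet=F, red=T, lime=T, mild=T, green=F, up=F.)
Total: 8 + 0 = 8.

8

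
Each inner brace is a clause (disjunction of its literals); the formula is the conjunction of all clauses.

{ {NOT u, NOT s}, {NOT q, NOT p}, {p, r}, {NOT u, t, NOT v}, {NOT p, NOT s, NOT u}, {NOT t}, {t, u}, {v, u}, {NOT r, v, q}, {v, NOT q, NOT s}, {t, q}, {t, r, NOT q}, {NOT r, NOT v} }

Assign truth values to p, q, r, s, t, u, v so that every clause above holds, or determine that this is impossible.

p=false,  q=true,  r=true,  s=false,  t=false,  u=true,  v=false

(NOT t) alone gives t = false.
(u) alone gives u = true.
(NOT s) alone gives s = false.
(NOT v) alone gives v = false.
(q) alone gives q = true.
(NOT p) alone gives p = false.
(r) alone gives r = true.
This assignment satisfies each clause.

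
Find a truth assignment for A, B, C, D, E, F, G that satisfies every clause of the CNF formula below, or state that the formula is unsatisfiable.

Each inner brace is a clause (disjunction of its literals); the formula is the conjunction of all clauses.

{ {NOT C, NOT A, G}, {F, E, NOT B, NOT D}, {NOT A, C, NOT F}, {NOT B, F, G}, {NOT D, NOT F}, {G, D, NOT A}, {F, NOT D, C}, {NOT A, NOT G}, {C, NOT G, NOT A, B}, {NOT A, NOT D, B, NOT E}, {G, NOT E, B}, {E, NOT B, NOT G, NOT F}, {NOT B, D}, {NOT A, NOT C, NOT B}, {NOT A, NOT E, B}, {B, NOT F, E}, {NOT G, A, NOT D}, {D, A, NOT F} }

A: false; B: false; C: true; D: false; E: true; F: false; G: true

Try D = false.
(NOT B) alone gives B = false.
Try G = true.
(NOT A) alone gives A = false.
(NOT F) alone gives F = false.
Every clause is now satisfied; C, E are unconstrained.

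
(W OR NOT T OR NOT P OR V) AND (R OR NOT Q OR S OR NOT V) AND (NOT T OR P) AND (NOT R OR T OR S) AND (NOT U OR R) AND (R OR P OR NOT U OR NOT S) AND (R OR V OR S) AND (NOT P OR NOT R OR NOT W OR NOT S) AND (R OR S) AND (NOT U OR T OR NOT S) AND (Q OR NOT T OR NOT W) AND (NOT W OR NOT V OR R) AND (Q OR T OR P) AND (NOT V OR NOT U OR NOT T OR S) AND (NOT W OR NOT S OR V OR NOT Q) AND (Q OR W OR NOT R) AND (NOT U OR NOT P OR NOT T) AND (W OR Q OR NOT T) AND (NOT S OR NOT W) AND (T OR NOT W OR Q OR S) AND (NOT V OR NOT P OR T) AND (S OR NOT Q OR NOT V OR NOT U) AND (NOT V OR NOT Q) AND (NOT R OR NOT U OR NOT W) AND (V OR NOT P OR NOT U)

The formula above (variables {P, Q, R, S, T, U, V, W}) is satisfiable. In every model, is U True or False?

Suppose U = true.
The clause (R) is unit, so R = true.
The clause (NOT W) is unit, so W = false.
The clause (Q) is unit, so Q = true.
The clause (NOT V) is unit, so V = false.
The clause (NOT P) is unit, so P = false.
The clause (NOT T) is unit, so T = false.
The clause (S) is unit, so S = true.
Now (NOT S) is unsatisfied and unit — conflict.
So every satisfying assignment has U = False.

False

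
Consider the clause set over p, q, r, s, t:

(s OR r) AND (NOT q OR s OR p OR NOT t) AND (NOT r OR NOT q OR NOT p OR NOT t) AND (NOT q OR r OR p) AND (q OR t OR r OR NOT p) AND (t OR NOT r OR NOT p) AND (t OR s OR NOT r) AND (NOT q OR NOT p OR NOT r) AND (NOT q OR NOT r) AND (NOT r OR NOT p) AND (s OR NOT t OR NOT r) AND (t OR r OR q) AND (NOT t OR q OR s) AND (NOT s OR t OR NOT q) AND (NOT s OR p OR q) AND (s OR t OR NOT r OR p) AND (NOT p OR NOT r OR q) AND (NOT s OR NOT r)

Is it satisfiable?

Satisfiable

Suppose s = true.
The clause (NOT r) is unit, so r = false.
Suppose q = false.
The clause (t) is unit, so t = true.
The clause (p) is unit, so p = true.
All clauses are satisfied.
A satisfying assignment: p: true,  q: false,  r: false,  s: true,  t: true.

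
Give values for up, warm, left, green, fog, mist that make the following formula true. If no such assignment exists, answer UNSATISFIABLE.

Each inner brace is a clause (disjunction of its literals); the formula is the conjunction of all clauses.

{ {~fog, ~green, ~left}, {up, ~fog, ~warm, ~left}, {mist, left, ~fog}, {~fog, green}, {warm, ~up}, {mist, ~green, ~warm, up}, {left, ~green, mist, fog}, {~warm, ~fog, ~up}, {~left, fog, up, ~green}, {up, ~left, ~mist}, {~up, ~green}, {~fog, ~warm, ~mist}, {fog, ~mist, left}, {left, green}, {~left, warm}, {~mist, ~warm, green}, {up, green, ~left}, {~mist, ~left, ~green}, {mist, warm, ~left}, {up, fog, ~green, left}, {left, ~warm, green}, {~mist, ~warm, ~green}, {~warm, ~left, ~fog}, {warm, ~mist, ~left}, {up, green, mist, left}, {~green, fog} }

Branch on fog: set fog = 1.
Unit clause (green) forces green = 1.
Unit clause (~left) forces left = 0.
Unit clause (mist) forces mist = 1.
Unit clause (~up) forces up = 0.
Unit clause (~warm) forces warm = 0.
This assignment satisfies each clause.

up: 0, warm: 0, left: 0, green: 1, fog: 1, mist: 1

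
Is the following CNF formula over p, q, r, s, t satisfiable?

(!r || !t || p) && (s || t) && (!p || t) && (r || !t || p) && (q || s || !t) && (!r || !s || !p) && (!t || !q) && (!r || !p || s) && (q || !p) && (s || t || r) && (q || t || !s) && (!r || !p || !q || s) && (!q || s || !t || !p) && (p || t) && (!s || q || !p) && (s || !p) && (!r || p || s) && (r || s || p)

Suppose s = true.
Suppose p = false.
Unit clause (t) forces t = true.
Unit clause (!r) forces r = false.
That conflicts with the unit clause (r).
Undo p and try p = true.
Unit clause (t) forces t = true.
Unit clause (!r) forces r = false.
Unit clause (!q) forces q = false.
That conflicts with the unit clause (q).
Both values of p lead to a conflict.
Undo s and try s = false.
Unit clause (t) forces t = true.
Unit clause (q) forces q = true.
That conflicts with the unit clause (!q).
Both values of s lead to a conflict.
No assignment satisfies every clause.

Unsatisfiable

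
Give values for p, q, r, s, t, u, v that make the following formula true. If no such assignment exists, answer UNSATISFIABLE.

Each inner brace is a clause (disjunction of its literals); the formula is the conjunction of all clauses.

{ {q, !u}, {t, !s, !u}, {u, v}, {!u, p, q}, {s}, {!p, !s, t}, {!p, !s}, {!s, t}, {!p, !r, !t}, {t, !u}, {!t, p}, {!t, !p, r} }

UNSATISFIABLE

(s) alone gives s = true.
(!p) alone gives p = false.
(t) alone gives t = true.
But (!t) is also a unit clause — contradiction.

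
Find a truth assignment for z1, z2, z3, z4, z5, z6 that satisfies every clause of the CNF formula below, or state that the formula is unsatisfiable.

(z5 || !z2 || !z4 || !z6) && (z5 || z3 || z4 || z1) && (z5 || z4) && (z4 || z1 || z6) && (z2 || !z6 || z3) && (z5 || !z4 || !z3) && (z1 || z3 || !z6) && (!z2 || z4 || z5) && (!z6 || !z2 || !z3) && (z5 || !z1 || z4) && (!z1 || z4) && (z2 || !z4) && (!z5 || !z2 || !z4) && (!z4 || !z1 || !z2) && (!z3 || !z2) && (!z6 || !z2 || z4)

z1=false, z2=true, z3=false, z4=true, z5=false, z6=false

Case z5 = false:
Unit clause (z4) forces z4 = true.
Unit clause (!z3) forces z3 = false.
Unit clause (z2) forces z2 = true.
Unit clause (!z6) forces z6 = false.
Unit clause (!z1) forces z1 = false.
All clauses are satisfied.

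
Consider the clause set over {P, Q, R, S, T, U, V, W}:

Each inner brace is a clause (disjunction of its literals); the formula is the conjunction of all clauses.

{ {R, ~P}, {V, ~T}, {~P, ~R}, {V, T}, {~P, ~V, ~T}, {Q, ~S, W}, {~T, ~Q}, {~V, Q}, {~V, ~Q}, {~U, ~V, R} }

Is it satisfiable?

Try R = 1.
(~P) alone gives P = 0.
Try V = 1.
(Q) alone gives Q = 1.
But (~Q) is also a unit clause — contradiction.
Backtrack on V: now try V = 0.
(~T) alone gives T = 0.
But (T) is also a unit clause — contradiction.
Neither V = 1 nor V = 0 works.
Backtrack on R: now try R = 0.
(~P) alone gives P = 0.
Try V = 1.
(Q) alone gives Q = 1.
But (~Q) is also a unit clause — contradiction.
Backtrack on V: now try V = 0.
(~T) alone gives T = 0.
But (T) is also a unit clause — contradiction.
Neither V = 1 nor V = 0 works.
Neither R = 1 nor R = 0 works.
No assignment satisfies every clause.

No, unsatisfiable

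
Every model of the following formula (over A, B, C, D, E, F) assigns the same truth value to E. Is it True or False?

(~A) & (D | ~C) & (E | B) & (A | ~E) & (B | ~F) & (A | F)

Suppose E = 1.
(~A) alone gives A = 0.
Now (A) is unsatisfied and unit — conflict.
So every satisfying assignment has E = False.

False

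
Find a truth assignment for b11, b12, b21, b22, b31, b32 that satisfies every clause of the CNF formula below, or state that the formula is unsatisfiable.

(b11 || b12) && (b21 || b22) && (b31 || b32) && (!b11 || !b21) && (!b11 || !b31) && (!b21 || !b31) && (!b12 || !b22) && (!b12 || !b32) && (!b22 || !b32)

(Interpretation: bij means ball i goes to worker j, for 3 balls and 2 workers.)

UNSATISFIABLE

Suppose b11 = true.
The clause (!b21) is unit, so b21 = false.
The clause (b22) is unit, so b22 = true.
The clause (!b31) is unit, so b31 = false.
The clause (b32) is unit, so b32 = true.
That conflicts with the unit clause (!b32).
Backtrack on b11: now try b11 = false.
The clause (b12) is unit, so b12 = true.
The clause (!b22) is unit, so b22 = false.
The clause (b21) is unit, so b21 = true.
The clause (!b31) is unit, so b31 = false.
The clause (b32) is unit, so b32 = true.
That conflicts with the unit clause (!b32).
Either choice for b11 ends in contradiction.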